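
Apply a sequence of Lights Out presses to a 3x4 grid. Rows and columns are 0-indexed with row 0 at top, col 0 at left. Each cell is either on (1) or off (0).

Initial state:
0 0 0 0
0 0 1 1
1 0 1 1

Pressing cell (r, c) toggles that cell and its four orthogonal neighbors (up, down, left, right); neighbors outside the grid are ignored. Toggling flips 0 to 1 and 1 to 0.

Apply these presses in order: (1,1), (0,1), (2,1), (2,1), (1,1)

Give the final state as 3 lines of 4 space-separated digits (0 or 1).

After press 1 at (1,1):
0 1 0 0
1 1 0 1
1 1 1 1

After press 2 at (0,1):
1 0 1 0
1 0 0 1
1 1 1 1

After press 3 at (2,1):
1 0 1 0
1 1 0 1
0 0 0 1

After press 4 at (2,1):
1 0 1 0
1 0 0 1
1 1 1 1

After press 5 at (1,1):
1 1 1 0
0 1 1 1
1 0 1 1

Answer: 1 1 1 0
0 1 1 1
1 0 1 1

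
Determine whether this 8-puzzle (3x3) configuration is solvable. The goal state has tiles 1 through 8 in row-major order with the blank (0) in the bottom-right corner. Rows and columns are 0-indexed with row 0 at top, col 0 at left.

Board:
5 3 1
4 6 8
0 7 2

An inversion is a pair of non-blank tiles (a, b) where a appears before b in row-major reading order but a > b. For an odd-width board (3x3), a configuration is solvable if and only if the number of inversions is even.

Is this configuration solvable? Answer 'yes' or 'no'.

Answer: no

Derivation:
Inversions (pairs i<j in row-major order where tile[i] > tile[j] > 0): 11
11 is odd, so the puzzle is not solvable.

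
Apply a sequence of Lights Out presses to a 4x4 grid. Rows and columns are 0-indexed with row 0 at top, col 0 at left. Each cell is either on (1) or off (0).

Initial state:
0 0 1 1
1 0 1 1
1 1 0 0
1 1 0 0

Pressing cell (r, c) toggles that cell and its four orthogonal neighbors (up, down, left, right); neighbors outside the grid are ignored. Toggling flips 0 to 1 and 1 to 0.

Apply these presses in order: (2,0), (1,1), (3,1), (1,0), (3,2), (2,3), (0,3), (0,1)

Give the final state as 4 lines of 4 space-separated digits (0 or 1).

Answer: 0 0 1 0
0 1 0 1
1 0 0 1
1 1 0 0

Derivation:
After press 1 at (2,0):
0 0 1 1
0 0 1 1
0 0 0 0
0 1 0 0

After press 2 at (1,1):
0 1 1 1
1 1 0 1
0 1 0 0
0 1 0 0

After press 3 at (3,1):
0 1 1 1
1 1 0 1
0 0 0 0
1 0 1 0

After press 4 at (1,0):
1 1 1 1
0 0 0 1
1 0 0 0
1 0 1 0

After press 5 at (3,2):
1 1 1 1
0 0 0 1
1 0 1 0
1 1 0 1

After press 6 at (2,3):
1 1 1 1
0 0 0 0
1 0 0 1
1 1 0 0

After press 7 at (0,3):
1 1 0 0
0 0 0 1
1 0 0 1
1 1 0 0

After press 8 at (0,1):
0 0 1 0
0 1 0 1
1 0 0 1
1 1 0 0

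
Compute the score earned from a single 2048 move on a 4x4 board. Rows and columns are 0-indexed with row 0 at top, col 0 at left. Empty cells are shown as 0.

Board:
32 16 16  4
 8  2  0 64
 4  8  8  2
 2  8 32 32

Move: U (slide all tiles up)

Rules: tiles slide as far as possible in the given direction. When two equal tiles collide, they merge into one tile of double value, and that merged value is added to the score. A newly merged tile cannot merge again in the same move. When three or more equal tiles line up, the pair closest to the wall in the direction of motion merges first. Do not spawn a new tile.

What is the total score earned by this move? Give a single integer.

Slide up:
col 0: [32, 8, 4, 2] -> [32, 8, 4, 2]  score +0 (running 0)
col 1: [16, 2, 8, 8] -> [16, 2, 16, 0]  score +16 (running 16)
col 2: [16, 0, 8, 32] -> [16, 8, 32, 0]  score +0 (running 16)
col 3: [4, 64, 2, 32] -> [4, 64, 2, 32]  score +0 (running 16)
Board after move:
32 16 16  4
 8  2  8 64
 4 16 32  2
 2  0  0 32

Answer: 16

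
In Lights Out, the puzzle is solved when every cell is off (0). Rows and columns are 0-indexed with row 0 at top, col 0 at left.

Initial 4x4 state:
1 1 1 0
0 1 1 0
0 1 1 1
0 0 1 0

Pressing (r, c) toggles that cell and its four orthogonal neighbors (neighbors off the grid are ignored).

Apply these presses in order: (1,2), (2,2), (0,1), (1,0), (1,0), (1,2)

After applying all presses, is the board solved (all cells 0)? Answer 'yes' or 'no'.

After press 1 at (1,2):
1 1 0 0
0 0 0 1
0 1 0 1
0 0 1 0

After press 2 at (2,2):
1 1 0 0
0 0 1 1
0 0 1 0
0 0 0 0

After press 3 at (0,1):
0 0 1 0
0 1 1 1
0 0 1 0
0 0 0 0

After press 4 at (1,0):
1 0 1 0
1 0 1 1
1 0 1 0
0 0 0 0

After press 5 at (1,0):
0 0 1 0
0 1 1 1
0 0 1 0
0 0 0 0

After press 6 at (1,2):
0 0 0 0
0 0 0 0
0 0 0 0
0 0 0 0

Lights still on: 0

Answer: yes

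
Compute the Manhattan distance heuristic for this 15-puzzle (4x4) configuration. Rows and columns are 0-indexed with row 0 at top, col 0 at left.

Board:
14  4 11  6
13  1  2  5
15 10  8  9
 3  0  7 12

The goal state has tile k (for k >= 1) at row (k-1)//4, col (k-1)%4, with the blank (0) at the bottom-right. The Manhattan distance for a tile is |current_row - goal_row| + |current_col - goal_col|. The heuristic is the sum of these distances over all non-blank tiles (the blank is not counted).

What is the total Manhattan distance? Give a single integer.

Answer: 36

Derivation:
Tile 14: (0,0)->(3,1) = 4
Tile 4: (0,1)->(0,3) = 2
Tile 11: (0,2)->(2,2) = 2
Tile 6: (0,3)->(1,1) = 3
Tile 13: (1,0)->(3,0) = 2
Tile 1: (1,1)->(0,0) = 2
Tile 2: (1,2)->(0,1) = 2
Tile 5: (1,3)->(1,0) = 3
Tile 15: (2,0)->(3,2) = 3
Tile 10: (2,1)->(2,1) = 0
Tile 8: (2,2)->(1,3) = 2
Tile 9: (2,3)->(2,0) = 3
Tile 3: (3,0)->(0,2) = 5
Tile 7: (3,2)->(1,2) = 2
Tile 12: (3,3)->(2,3) = 1
Sum: 4 + 2 + 2 + 3 + 2 + 2 + 2 + 3 + 3 + 0 + 2 + 3 + 5 + 2 + 1 = 36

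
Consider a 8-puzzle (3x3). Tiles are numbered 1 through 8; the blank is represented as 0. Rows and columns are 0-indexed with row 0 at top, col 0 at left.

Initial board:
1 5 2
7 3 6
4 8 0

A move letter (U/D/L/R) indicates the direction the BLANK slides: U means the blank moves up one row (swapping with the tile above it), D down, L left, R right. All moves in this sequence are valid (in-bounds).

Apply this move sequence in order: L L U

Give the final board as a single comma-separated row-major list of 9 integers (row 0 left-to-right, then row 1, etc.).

Answer: 1, 5, 2, 0, 3, 6, 7, 4, 8

Derivation:
After move 1 (L):
1 5 2
7 3 6
4 0 8

After move 2 (L):
1 5 2
7 3 6
0 4 8

After move 3 (U):
1 5 2
0 3 6
7 4 8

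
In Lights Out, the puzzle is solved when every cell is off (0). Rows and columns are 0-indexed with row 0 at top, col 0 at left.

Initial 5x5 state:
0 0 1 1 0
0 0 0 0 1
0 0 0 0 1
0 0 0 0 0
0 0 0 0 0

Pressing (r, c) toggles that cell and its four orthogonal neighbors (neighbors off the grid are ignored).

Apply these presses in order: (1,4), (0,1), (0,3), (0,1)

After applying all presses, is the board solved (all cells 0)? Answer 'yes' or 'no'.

After press 1 at (1,4):
0 0 1 1 1
0 0 0 1 0
0 0 0 0 0
0 0 0 0 0
0 0 0 0 0

After press 2 at (0,1):
1 1 0 1 1
0 1 0 1 0
0 0 0 0 0
0 0 0 0 0
0 0 0 0 0

After press 3 at (0,3):
1 1 1 0 0
0 1 0 0 0
0 0 0 0 0
0 0 0 0 0
0 0 0 0 0

After press 4 at (0,1):
0 0 0 0 0
0 0 0 0 0
0 0 0 0 0
0 0 0 0 0
0 0 0 0 0

Lights still on: 0

Answer: yes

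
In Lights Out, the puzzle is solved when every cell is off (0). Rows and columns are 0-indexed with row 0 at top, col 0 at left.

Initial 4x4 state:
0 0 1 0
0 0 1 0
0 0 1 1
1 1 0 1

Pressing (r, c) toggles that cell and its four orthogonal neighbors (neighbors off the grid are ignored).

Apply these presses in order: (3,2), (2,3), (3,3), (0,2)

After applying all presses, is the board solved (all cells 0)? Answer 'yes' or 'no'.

Answer: no

Derivation:
After press 1 at (3,2):
0 0 1 0
0 0 1 0
0 0 0 1
1 0 1 0

After press 2 at (2,3):
0 0 1 0
0 0 1 1
0 0 1 0
1 0 1 1

After press 3 at (3,3):
0 0 1 0
0 0 1 1
0 0 1 1
1 0 0 0

After press 4 at (0,2):
0 1 0 1
0 0 0 1
0 0 1 1
1 0 0 0

Lights still on: 6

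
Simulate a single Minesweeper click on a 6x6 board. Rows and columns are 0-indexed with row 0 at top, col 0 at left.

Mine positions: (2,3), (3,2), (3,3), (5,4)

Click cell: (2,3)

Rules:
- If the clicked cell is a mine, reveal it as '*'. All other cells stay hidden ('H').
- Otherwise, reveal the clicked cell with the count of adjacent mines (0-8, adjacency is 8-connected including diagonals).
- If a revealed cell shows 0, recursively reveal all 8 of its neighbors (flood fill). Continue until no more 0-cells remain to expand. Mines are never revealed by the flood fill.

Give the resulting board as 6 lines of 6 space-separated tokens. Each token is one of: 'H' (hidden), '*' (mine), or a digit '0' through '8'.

H H H H H H
H H H H H H
H H H * H H
H H H H H H
H H H H H H
H H H H H H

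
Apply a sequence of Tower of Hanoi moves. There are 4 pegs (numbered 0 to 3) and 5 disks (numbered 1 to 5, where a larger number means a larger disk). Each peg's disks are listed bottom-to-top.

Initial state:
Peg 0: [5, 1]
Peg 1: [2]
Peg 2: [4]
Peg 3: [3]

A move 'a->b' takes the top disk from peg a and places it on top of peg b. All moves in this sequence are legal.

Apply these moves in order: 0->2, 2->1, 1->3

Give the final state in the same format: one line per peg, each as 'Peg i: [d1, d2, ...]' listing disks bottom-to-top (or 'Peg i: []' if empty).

Answer: Peg 0: [5]
Peg 1: [2]
Peg 2: [4]
Peg 3: [3, 1]

Derivation:
After move 1 (0->2):
Peg 0: [5]
Peg 1: [2]
Peg 2: [4, 1]
Peg 3: [3]

After move 2 (2->1):
Peg 0: [5]
Peg 1: [2, 1]
Peg 2: [4]
Peg 3: [3]

After move 3 (1->3):
Peg 0: [5]
Peg 1: [2]
Peg 2: [4]
Peg 3: [3, 1]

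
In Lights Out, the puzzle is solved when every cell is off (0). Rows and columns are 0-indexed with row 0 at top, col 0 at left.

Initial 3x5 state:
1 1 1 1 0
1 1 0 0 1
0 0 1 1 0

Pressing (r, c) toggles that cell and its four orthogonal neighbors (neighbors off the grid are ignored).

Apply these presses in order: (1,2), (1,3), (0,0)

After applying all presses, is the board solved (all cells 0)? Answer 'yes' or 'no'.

Answer: yes

Derivation:
After press 1 at (1,2):
1 1 0 1 0
1 0 1 1 1
0 0 0 1 0

After press 2 at (1,3):
1 1 0 0 0
1 0 0 0 0
0 0 0 0 0

After press 3 at (0,0):
0 0 0 0 0
0 0 0 0 0
0 0 0 0 0

Lights still on: 0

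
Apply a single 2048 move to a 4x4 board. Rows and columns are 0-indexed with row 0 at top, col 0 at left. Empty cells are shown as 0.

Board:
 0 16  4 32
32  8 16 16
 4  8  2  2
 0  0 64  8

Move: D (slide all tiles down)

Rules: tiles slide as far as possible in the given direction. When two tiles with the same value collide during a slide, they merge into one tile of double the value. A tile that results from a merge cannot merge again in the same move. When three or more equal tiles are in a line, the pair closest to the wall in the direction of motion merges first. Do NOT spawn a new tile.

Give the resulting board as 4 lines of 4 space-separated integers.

Slide down:
col 0: [0, 32, 4, 0] -> [0, 0, 32, 4]
col 1: [16, 8, 8, 0] -> [0, 0, 16, 16]
col 2: [4, 16, 2, 64] -> [4, 16, 2, 64]
col 3: [32, 16, 2, 8] -> [32, 16, 2, 8]

Answer:  0  0  4 32
 0  0 16 16
32 16  2  2
 4 16 64  8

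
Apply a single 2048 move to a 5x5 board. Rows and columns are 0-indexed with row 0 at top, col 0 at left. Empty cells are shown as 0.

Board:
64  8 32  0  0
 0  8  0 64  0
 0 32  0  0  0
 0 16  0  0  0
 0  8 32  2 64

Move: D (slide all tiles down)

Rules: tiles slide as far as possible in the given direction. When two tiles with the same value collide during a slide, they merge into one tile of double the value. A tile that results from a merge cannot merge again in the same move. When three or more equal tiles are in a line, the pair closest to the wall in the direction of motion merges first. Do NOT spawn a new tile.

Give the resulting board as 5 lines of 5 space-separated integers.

Slide down:
col 0: [64, 0, 0, 0, 0] -> [0, 0, 0, 0, 64]
col 1: [8, 8, 32, 16, 8] -> [0, 16, 32, 16, 8]
col 2: [32, 0, 0, 0, 32] -> [0, 0, 0, 0, 64]
col 3: [0, 64, 0, 0, 2] -> [0, 0, 0, 64, 2]
col 4: [0, 0, 0, 0, 64] -> [0, 0, 0, 0, 64]

Answer:  0  0  0  0  0
 0 16  0  0  0
 0 32  0  0  0
 0 16  0 64  0
64  8 64  2 64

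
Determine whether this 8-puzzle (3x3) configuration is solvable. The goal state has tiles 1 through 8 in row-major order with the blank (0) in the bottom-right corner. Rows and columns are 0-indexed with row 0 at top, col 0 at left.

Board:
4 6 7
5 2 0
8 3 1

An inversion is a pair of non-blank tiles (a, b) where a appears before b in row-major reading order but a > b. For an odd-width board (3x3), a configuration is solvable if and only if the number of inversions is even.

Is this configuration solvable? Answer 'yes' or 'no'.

Answer: yes

Derivation:
Inversions (pairs i<j in row-major order where tile[i] > tile[j] > 0): 18
18 is even, so the puzzle is solvable.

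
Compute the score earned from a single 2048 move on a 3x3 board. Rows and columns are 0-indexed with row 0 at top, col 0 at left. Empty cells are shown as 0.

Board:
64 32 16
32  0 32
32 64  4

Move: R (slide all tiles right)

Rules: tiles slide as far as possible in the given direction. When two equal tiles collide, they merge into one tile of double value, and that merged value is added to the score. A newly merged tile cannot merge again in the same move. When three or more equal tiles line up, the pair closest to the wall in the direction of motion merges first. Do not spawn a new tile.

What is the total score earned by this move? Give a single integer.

Answer: 64

Derivation:
Slide right:
row 0: [64, 32, 16] -> [64, 32, 16]  score +0 (running 0)
row 1: [32, 0, 32] -> [0, 0, 64]  score +64 (running 64)
row 2: [32, 64, 4] -> [32, 64, 4]  score +0 (running 64)
Board after move:
64 32 16
 0  0 64
32 64  4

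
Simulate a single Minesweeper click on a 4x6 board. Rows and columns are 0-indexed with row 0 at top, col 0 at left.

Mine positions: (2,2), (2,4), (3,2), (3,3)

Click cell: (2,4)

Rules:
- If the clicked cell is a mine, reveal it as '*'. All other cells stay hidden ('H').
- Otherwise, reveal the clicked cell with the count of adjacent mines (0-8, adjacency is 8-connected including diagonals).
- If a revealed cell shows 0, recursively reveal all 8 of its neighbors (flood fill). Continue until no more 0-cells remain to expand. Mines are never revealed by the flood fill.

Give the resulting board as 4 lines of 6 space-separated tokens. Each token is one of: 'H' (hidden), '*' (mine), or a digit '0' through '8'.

H H H H H H
H H H H H H
H H H H * H
H H H H H H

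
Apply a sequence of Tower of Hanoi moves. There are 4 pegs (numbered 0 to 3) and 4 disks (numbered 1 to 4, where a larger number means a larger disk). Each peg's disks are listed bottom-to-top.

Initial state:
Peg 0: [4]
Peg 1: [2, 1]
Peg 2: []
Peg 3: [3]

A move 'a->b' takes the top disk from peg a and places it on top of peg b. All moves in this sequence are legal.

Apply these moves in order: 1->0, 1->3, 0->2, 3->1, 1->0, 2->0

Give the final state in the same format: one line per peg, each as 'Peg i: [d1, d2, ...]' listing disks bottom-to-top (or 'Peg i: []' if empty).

Answer: Peg 0: [4, 2, 1]
Peg 1: []
Peg 2: []
Peg 3: [3]

Derivation:
After move 1 (1->0):
Peg 0: [4, 1]
Peg 1: [2]
Peg 2: []
Peg 3: [3]

After move 2 (1->3):
Peg 0: [4, 1]
Peg 1: []
Peg 2: []
Peg 3: [3, 2]

After move 3 (0->2):
Peg 0: [4]
Peg 1: []
Peg 2: [1]
Peg 3: [3, 2]

After move 4 (3->1):
Peg 0: [4]
Peg 1: [2]
Peg 2: [1]
Peg 3: [3]

After move 5 (1->0):
Peg 0: [4, 2]
Peg 1: []
Peg 2: [1]
Peg 3: [3]

After move 6 (2->0):
Peg 0: [4, 2, 1]
Peg 1: []
Peg 2: []
Peg 3: [3]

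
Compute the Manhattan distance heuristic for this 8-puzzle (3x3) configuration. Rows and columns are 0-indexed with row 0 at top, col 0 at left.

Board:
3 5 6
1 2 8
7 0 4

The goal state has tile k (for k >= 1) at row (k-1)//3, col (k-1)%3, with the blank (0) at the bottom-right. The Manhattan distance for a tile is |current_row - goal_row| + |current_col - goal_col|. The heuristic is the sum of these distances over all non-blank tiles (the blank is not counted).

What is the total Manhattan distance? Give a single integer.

Tile 3: at (0,0), goal (0,2), distance |0-0|+|0-2| = 2
Tile 5: at (0,1), goal (1,1), distance |0-1|+|1-1| = 1
Tile 6: at (0,2), goal (1,2), distance |0-1|+|2-2| = 1
Tile 1: at (1,0), goal (0,0), distance |1-0|+|0-0| = 1
Tile 2: at (1,1), goal (0,1), distance |1-0|+|1-1| = 1
Tile 8: at (1,2), goal (2,1), distance |1-2|+|2-1| = 2
Tile 7: at (2,0), goal (2,0), distance |2-2|+|0-0| = 0
Tile 4: at (2,2), goal (1,0), distance |2-1|+|2-0| = 3
Sum: 2 + 1 + 1 + 1 + 1 + 2 + 0 + 3 = 11

Answer: 11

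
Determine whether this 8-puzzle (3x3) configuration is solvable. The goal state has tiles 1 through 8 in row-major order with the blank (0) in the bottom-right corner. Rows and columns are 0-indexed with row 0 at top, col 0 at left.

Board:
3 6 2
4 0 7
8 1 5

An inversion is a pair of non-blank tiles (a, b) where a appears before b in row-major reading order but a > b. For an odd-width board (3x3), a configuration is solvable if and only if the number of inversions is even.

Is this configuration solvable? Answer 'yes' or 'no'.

Inversions (pairs i<j in row-major order where tile[i] > tile[j] > 0): 12
12 is even, so the puzzle is solvable.

Answer: yes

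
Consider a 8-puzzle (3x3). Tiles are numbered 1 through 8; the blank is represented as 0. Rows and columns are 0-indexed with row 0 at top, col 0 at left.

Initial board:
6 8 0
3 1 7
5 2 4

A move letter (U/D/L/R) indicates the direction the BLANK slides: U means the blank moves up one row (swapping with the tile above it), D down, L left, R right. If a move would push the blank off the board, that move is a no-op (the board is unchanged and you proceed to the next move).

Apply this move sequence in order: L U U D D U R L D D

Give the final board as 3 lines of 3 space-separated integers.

After move 1 (L):
6 0 8
3 1 7
5 2 4

After move 2 (U):
6 0 8
3 1 7
5 2 4

After move 3 (U):
6 0 8
3 1 7
5 2 4

After move 4 (D):
6 1 8
3 0 7
5 2 4

After move 5 (D):
6 1 8
3 2 7
5 0 4

After move 6 (U):
6 1 8
3 0 7
5 2 4

After move 7 (R):
6 1 8
3 7 0
5 2 4

After move 8 (L):
6 1 8
3 0 7
5 2 4

After move 9 (D):
6 1 8
3 2 7
5 0 4

After move 10 (D):
6 1 8
3 2 7
5 0 4

Answer: 6 1 8
3 2 7
5 0 4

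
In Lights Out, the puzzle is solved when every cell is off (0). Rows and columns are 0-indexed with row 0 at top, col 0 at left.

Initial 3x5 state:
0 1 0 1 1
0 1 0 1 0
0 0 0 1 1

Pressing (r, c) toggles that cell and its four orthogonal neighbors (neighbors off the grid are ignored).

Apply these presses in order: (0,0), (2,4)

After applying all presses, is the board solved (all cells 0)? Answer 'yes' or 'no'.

After press 1 at (0,0):
1 0 0 1 1
1 1 0 1 0
0 0 0 1 1

After press 2 at (2,4):
1 0 0 1 1
1 1 0 1 1
0 0 0 0 0

Lights still on: 7

Answer: no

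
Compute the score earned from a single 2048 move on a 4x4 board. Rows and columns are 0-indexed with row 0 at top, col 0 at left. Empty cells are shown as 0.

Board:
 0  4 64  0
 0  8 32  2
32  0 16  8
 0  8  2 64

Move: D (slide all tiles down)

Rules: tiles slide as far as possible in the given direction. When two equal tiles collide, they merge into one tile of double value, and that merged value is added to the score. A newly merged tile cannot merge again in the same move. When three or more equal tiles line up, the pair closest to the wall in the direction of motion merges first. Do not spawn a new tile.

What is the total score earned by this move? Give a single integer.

Answer: 16

Derivation:
Slide down:
col 0: [0, 0, 32, 0] -> [0, 0, 0, 32]  score +0 (running 0)
col 1: [4, 8, 0, 8] -> [0, 0, 4, 16]  score +16 (running 16)
col 2: [64, 32, 16, 2] -> [64, 32, 16, 2]  score +0 (running 16)
col 3: [0, 2, 8, 64] -> [0, 2, 8, 64]  score +0 (running 16)
Board after move:
 0  0 64  0
 0  0 32  2
 0  4 16  8
32 16  2 64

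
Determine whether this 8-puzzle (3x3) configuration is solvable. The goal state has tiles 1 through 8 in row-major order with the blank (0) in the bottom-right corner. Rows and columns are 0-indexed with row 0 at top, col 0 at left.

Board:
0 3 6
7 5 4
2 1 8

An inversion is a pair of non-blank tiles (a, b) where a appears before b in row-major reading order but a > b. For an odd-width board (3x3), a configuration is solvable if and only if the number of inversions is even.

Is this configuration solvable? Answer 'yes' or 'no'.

Answer: yes

Derivation:
Inversions (pairs i<j in row-major order where tile[i] > tile[j] > 0): 16
16 is even, so the puzzle is solvable.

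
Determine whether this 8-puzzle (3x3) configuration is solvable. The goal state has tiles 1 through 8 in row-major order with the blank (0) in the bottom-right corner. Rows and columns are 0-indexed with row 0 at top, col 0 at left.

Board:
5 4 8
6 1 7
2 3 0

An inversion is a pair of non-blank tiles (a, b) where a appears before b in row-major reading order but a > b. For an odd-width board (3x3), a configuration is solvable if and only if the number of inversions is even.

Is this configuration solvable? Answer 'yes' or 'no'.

Inversions (pairs i<j in row-major order where tile[i] > tile[j] > 0): 17
17 is odd, so the puzzle is not solvable.

Answer: no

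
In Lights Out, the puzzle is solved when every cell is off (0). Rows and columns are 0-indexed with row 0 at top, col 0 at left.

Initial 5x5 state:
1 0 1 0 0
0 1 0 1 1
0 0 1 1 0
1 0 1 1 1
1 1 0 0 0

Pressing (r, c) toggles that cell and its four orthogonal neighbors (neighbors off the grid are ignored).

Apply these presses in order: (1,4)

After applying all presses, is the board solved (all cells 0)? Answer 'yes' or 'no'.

After press 1 at (1,4):
1 0 1 0 1
0 1 0 0 0
0 0 1 1 1
1 0 1 1 1
1 1 0 0 0

Lights still on: 13

Answer: no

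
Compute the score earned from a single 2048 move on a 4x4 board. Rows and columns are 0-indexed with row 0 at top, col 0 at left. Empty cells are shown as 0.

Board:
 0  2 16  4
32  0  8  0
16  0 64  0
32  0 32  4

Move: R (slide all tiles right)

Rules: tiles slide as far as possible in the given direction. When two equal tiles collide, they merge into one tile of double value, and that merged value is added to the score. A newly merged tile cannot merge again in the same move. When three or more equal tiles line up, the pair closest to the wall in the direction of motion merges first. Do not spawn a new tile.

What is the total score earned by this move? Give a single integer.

Answer: 64

Derivation:
Slide right:
row 0: [0, 2, 16, 4] -> [0, 2, 16, 4]  score +0 (running 0)
row 1: [32, 0, 8, 0] -> [0, 0, 32, 8]  score +0 (running 0)
row 2: [16, 0, 64, 0] -> [0, 0, 16, 64]  score +0 (running 0)
row 3: [32, 0, 32, 4] -> [0, 0, 64, 4]  score +64 (running 64)
Board after move:
 0  2 16  4
 0  0 32  8
 0  0 16 64
 0  0 64  4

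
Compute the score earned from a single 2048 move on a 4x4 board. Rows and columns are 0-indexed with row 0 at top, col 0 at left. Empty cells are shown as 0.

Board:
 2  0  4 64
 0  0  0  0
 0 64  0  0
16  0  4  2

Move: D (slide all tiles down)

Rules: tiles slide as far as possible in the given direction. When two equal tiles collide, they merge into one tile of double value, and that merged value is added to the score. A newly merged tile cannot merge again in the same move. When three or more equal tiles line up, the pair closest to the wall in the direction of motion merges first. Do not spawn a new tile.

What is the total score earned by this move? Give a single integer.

Answer: 8

Derivation:
Slide down:
col 0: [2, 0, 0, 16] -> [0, 0, 2, 16]  score +0 (running 0)
col 1: [0, 0, 64, 0] -> [0, 0, 0, 64]  score +0 (running 0)
col 2: [4, 0, 0, 4] -> [0, 0, 0, 8]  score +8 (running 8)
col 3: [64, 0, 0, 2] -> [0, 0, 64, 2]  score +0 (running 8)
Board after move:
 0  0  0  0
 0  0  0  0
 2  0  0 64
16 64  8  2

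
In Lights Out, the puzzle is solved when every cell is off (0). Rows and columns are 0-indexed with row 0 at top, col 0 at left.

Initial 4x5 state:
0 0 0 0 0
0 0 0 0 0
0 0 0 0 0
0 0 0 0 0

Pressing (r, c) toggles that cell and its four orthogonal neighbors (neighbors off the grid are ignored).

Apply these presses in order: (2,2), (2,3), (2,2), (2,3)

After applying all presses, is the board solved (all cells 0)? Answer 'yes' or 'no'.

After press 1 at (2,2):
0 0 0 0 0
0 0 1 0 0
0 1 1 1 0
0 0 1 0 0

After press 2 at (2,3):
0 0 0 0 0
0 0 1 1 0
0 1 0 0 1
0 0 1 1 0

After press 3 at (2,2):
0 0 0 0 0
0 0 0 1 0
0 0 1 1 1
0 0 0 1 0

After press 4 at (2,3):
0 0 0 0 0
0 0 0 0 0
0 0 0 0 0
0 0 0 0 0

Lights still on: 0

Answer: yes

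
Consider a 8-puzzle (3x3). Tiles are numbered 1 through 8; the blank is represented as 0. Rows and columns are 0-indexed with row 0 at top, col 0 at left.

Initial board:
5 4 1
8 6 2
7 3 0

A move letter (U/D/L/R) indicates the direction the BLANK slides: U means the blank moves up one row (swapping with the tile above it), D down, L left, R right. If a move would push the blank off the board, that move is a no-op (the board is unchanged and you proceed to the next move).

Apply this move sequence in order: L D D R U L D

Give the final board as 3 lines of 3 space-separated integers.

Answer: 5 4 1
8 3 6
7 0 2

Derivation:
After move 1 (L):
5 4 1
8 6 2
7 0 3

After move 2 (D):
5 4 1
8 6 2
7 0 3

After move 3 (D):
5 4 1
8 6 2
7 0 3

After move 4 (R):
5 4 1
8 6 2
7 3 0

After move 5 (U):
5 4 1
8 6 0
7 3 2

After move 6 (L):
5 4 1
8 0 6
7 3 2

After move 7 (D):
5 4 1
8 3 6
7 0 2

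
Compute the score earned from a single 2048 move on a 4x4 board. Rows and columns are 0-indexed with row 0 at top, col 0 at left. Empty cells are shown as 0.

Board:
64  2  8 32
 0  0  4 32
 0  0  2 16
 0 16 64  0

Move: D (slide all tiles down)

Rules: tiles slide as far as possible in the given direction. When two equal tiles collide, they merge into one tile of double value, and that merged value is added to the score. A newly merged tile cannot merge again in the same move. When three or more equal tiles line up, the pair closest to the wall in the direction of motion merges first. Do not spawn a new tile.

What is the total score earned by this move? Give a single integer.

Slide down:
col 0: [64, 0, 0, 0] -> [0, 0, 0, 64]  score +0 (running 0)
col 1: [2, 0, 0, 16] -> [0, 0, 2, 16]  score +0 (running 0)
col 2: [8, 4, 2, 64] -> [8, 4, 2, 64]  score +0 (running 0)
col 3: [32, 32, 16, 0] -> [0, 0, 64, 16]  score +64 (running 64)
Board after move:
 0  0  8  0
 0  0  4  0
 0  2  2 64
64 16 64 16

Answer: 64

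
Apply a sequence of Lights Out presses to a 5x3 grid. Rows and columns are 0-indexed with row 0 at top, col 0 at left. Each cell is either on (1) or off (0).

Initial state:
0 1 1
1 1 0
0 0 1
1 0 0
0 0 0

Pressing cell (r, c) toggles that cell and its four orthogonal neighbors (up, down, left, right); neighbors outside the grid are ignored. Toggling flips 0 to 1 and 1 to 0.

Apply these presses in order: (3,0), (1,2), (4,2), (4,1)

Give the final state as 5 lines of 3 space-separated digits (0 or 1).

Answer: 0 1 0
1 0 1
1 0 0
0 0 1
0 0 0

Derivation:
After press 1 at (3,0):
0 1 1
1 1 0
1 0 1
0 1 0
1 0 0

After press 2 at (1,2):
0 1 0
1 0 1
1 0 0
0 1 0
1 0 0

After press 3 at (4,2):
0 1 0
1 0 1
1 0 0
0 1 1
1 1 1

After press 4 at (4,1):
0 1 0
1 0 1
1 0 0
0 0 1
0 0 0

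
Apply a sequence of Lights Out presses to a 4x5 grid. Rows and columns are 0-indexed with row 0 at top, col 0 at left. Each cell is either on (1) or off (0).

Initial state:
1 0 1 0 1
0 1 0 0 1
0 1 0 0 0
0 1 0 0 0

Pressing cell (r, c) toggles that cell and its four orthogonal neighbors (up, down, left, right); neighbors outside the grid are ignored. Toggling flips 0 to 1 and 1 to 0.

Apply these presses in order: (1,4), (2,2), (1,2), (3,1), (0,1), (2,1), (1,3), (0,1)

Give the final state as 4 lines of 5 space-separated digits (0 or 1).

After press 1 at (1,4):
1 0 1 0 0
0 1 0 1 0
0 1 0 0 1
0 1 0 0 0

After press 2 at (2,2):
1 0 1 0 0
0 1 1 1 0
0 0 1 1 1
0 1 1 0 0

After press 3 at (1,2):
1 0 0 0 0
0 0 0 0 0
0 0 0 1 1
0 1 1 0 0

After press 4 at (3,1):
1 0 0 0 0
0 0 0 0 0
0 1 0 1 1
1 0 0 0 0

After press 5 at (0,1):
0 1 1 0 0
0 1 0 0 0
0 1 0 1 1
1 0 0 0 0

After press 6 at (2,1):
0 1 1 0 0
0 0 0 0 0
1 0 1 1 1
1 1 0 0 0

After press 7 at (1,3):
0 1 1 1 0
0 0 1 1 1
1 0 1 0 1
1 1 0 0 0

After press 8 at (0,1):
1 0 0 1 0
0 1 1 1 1
1 0 1 0 1
1 1 0 0 0

Answer: 1 0 0 1 0
0 1 1 1 1
1 0 1 0 1
1 1 0 0 0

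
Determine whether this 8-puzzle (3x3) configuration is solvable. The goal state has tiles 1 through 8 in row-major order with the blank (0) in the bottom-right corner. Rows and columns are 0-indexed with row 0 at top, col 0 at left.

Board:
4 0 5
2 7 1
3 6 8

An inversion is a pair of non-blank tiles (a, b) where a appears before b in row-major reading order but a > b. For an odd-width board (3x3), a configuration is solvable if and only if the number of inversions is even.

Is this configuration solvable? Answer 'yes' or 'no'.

Answer: yes

Derivation:
Inversions (pairs i<j in row-major order where tile[i] > tile[j] > 0): 10
10 is even, so the puzzle is solvable.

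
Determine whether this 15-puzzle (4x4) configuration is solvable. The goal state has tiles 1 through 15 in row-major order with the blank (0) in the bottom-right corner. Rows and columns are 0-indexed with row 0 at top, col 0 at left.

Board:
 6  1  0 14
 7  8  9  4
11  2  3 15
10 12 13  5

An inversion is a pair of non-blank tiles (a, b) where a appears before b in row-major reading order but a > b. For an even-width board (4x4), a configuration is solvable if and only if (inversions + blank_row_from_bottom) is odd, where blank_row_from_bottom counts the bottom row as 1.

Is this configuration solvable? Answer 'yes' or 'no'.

Answer: yes

Derivation:
Inversions: 41
Blank is in row 0 (0-indexed from top), which is row 4 counting from the bottom (bottom = 1).
41 + 4 = 45, which is odd, so the puzzle is solvable.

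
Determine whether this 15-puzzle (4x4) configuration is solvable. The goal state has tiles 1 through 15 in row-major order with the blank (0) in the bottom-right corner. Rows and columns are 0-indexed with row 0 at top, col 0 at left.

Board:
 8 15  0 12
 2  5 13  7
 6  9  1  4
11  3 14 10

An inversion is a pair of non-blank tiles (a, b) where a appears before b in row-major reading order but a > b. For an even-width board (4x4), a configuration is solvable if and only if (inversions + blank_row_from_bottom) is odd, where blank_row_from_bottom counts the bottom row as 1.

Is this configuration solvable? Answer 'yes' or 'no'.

Inversions: 56
Blank is in row 0 (0-indexed from top), which is row 4 counting from the bottom (bottom = 1).
56 + 4 = 60, which is even, so the puzzle is not solvable.

Answer: no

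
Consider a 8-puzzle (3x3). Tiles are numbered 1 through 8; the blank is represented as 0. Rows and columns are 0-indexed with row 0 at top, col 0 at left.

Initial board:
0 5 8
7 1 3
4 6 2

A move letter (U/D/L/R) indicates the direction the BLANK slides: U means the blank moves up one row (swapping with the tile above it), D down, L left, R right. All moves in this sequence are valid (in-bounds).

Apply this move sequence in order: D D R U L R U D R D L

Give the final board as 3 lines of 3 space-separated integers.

Answer: 7 5 8
4 3 2
6 0 1

Derivation:
After move 1 (D):
7 5 8
0 1 3
4 6 2

After move 2 (D):
7 5 8
4 1 3
0 6 2

After move 3 (R):
7 5 8
4 1 3
6 0 2

After move 4 (U):
7 5 8
4 0 3
6 1 2

After move 5 (L):
7 5 8
0 4 3
6 1 2

After move 6 (R):
7 5 8
4 0 3
6 1 2

After move 7 (U):
7 0 8
4 5 3
6 1 2

After move 8 (D):
7 5 8
4 0 3
6 1 2

After move 9 (R):
7 5 8
4 3 0
6 1 2

After move 10 (D):
7 5 8
4 3 2
6 1 0

After move 11 (L):
7 5 8
4 3 2
6 0 1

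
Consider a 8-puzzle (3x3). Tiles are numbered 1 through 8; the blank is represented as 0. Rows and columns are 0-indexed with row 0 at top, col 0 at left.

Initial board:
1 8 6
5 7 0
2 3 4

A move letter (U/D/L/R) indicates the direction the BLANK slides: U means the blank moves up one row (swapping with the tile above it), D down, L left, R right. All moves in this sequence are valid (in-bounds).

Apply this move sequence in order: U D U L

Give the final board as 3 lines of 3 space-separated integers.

After move 1 (U):
1 8 0
5 7 6
2 3 4

After move 2 (D):
1 8 6
5 7 0
2 3 4

After move 3 (U):
1 8 0
5 7 6
2 3 4

After move 4 (L):
1 0 8
5 7 6
2 3 4

Answer: 1 0 8
5 7 6
2 3 4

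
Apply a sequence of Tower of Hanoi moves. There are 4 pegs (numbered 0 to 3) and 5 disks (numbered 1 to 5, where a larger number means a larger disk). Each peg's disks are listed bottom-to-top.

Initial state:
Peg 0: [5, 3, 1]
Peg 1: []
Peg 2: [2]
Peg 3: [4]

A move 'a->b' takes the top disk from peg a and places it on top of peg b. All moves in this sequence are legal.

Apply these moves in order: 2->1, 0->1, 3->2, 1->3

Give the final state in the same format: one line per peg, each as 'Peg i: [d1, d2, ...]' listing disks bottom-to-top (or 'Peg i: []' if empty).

After move 1 (2->1):
Peg 0: [5, 3, 1]
Peg 1: [2]
Peg 2: []
Peg 3: [4]

After move 2 (0->1):
Peg 0: [5, 3]
Peg 1: [2, 1]
Peg 2: []
Peg 3: [4]

After move 3 (3->2):
Peg 0: [5, 3]
Peg 1: [2, 1]
Peg 2: [4]
Peg 3: []

After move 4 (1->3):
Peg 0: [5, 3]
Peg 1: [2]
Peg 2: [4]
Peg 3: [1]

Answer: Peg 0: [5, 3]
Peg 1: [2]
Peg 2: [4]
Peg 3: [1]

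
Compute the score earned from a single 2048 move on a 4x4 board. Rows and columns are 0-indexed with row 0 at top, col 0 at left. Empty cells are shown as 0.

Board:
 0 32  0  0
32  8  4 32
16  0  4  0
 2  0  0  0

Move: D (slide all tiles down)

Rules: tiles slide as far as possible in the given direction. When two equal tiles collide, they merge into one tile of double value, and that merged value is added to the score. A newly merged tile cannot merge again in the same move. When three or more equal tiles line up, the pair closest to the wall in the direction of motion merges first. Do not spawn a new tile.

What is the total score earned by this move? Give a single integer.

Answer: 8

Derivation:
Slide down:
col 0: [0, 32, 16, 2] -> [0, 32, 16, 2]  score +0 (running 0)
col 1: [32, 8, 0, 0] -> [0, 0, 32, 8]  score +0 (running 0)
col 2: [0, 4, 4, 0] -> [0, 0, 0, 8]  score +8 (running 8)
col 3: [0, 32, 0, 0] -> [0, 0, 0, 32]  score +0 (running 8)
Board after move:
 0  0  0  0
32  0  0  0
16 32  0  0
 2  8  8 32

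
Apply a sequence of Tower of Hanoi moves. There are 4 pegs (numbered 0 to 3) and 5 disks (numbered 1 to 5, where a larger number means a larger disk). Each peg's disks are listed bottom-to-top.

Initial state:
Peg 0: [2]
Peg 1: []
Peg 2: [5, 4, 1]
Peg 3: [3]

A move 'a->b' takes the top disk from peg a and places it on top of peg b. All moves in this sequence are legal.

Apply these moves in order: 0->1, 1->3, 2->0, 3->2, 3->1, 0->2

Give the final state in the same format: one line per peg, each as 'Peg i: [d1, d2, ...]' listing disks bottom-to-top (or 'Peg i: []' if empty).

Answer: Peg 0: []
Peg 1: [3]
Peg 2: [5, 4, 2, 1]
Peg 3: []

Derivation:
After move 1 (0->1):
Peg 0: []
Peg 1: [2]
Peg 2: [5, 4, 1]
Peg 3: [3]

After move 2 (1->3):
Peg 0: []
Peg 1: []
Peg 2: [5, 4, 1]
Peg 3: [3, 2]

After move 3 (2->0):
Peg 0: [1]
Peg 1: []
Peg 2: [5, 4]
Peg 3: [3, 2]

After move 4 (3->2):
Peg 0: [1]
Peg 1: []
Peg 2: [5, 4, 2]
Peg 3: [3]

After move 5 (3->1):
Peg 0: [1]
Peg 1: [3]
Peg 2: [5, 4, 2]
Peg 3: []

After move 6 (0->2):
Peg 0: []
Peg 1: [3]
Peg 2: [5, 4, 2, 1]
Peg 3: []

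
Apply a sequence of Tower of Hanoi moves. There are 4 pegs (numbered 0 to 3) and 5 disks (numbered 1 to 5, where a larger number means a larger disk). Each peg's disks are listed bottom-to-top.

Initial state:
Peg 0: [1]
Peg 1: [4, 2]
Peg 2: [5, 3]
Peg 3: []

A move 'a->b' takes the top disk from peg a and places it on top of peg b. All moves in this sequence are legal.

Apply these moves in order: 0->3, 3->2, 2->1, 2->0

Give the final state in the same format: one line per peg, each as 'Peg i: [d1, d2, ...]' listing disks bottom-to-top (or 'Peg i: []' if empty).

After move 1 (0->3):
Peg 0: []
Peg 1: [4, 2]
Peg 2: [5, 3]
Peg 3: [1]

After move 2 (3->2):
Peg 0: []
Peg 1: [4, 2]
Peg 2: [5, 3, 1]
Peg 3: []

After move 3 (2->1):
Peg 0: []
Peg 1: [4, 2, 1]
Peg 2: [5, 3]
Peg 3: []

After move 4 (2->0):
Peg 0: [3]
Peg 1: [4, 2, 1]
Peg 2: [5]
Peg 3: []

Answer: Peg 0: [3]
Peg 1: [4, 2, 1]
Peg 2: [5]
Peg 3: []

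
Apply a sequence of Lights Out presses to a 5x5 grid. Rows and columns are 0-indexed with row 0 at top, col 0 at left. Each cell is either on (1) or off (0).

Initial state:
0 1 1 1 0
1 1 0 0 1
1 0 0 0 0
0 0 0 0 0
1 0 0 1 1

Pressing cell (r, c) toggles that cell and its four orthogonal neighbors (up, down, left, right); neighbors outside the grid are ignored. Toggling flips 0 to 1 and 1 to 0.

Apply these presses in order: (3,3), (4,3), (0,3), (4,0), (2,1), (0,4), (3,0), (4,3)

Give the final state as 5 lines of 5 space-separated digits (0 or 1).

Answer: 0 1 0 1 0
1 0 0 1 0
1 1 1 1 0
0 0 1 1 1
1 1 0 0 1

Derivation:
After press 1 at (3,3):
0 1 1 1 0
1 1 0 0 1
1 0 0 1 0
0 0 1 1 1
1 0 0 0 1

After press 2 at (4,3):
0 1 1 1 0
1 1 0 0 1
1 0 0 1 0
0 0 1 0 1
1 0 1 1 0

After press 3 at (0,3):
0 1 0 0 1
1 1 0 1 1
1 0 0 1 0
0 0 1 0 1
1 0 1 1 0

After press 4 at (4,0):
0 1 0 0 1
1 1 0 1 1
1 0 0 1 0
1 0 1 0 1
0 1 1 1 0

After press 5 at (2,1):
0 1 0 0 1
1 0 0 1 1
0 1 1 1 0
1 1 1 0 1
0 1 1 1 0

After press 6 at (0,4):
0 1 0 1 0
1 0 0 1 0
0 1 1 1 0
1 1 1 0 1
0 1 1 1 0

After press 7 at (3,0):
0 1 0 1 0
1 0 0 1 0
1 1 1 1 0
0 0 1 0 1
1 1 1 1 0

After press 8 at (4,3):
0 1 0 1 0
1 0 0 1 0
1 1 1 1 0
0 0 1 1 1
1 1 0 0 1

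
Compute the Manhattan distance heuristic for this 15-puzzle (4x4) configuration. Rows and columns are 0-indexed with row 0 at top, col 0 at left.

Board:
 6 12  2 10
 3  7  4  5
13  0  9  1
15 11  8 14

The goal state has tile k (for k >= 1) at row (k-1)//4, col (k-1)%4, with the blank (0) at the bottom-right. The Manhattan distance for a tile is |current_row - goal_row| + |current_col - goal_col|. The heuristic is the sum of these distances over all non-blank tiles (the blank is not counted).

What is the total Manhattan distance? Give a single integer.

Answer: 37

Derivation:
Tile 6: at (0,0), goal (1,1), distance |0-1|+|0-1| = 2
Tile 12: at (0,1), goal (2,3), distance |0-2|+|1-3| = 4
Tile 2: at (0,2), goal (0,1), distance |0-0|+|2-1| = 1
Tile 10: at (0,3), goal (2,1), distance |0-2|+|3-1| = 4
Tile 3: at (1,0), goal (0,2), distance |1-0|+|0-2| = 3
Tile 7: at (1,1), goal (1,2), distance |1-1|+|1-2| = 1
Tile 4: at (1,2), goal (0,3), distance |1-0|+|2-3| = 2
Tile 5: at (1,3), goal (1,0), distance |1-1|+|3-0| = 3
Tile 13: at (2,0), goal (3,0), distance |2-3|+|0-0| = 1
Tile 9: at (2,2), goal (2,0), distance |2-2|+|2-0| = 2
Tile 1: at (2,3), goal (0,0), distance |2-0|+|3-0| = 5
Tile 15: at (3,0), goal (3,2), distance |3-3|+|0-2| = 2
Tile 11: at (3,1), goal (2,2), distance |3-2|+|1-2| = 2
Tile 8: at (3,2), goal (1,3), distance |3-1|+|2-3| = 3
Tile 14: at (3,3), goal (3,1), distance |3-3|+|3-1| = 2
Sum: 2 + 4 + 1 + 4 + 3 + 1 + 2 + 3 + 1 + 2 + 5 + 2 + 2 + 3 + 2 = 37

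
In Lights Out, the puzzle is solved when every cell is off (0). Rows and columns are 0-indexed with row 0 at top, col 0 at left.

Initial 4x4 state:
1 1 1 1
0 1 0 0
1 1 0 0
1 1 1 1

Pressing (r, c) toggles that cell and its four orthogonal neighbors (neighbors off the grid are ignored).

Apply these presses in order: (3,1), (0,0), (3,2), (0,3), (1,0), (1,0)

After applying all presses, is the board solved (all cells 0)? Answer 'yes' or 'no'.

After press 1 at (3,1):
1 1 1 1
0 1 0 0
1 0 0 0
0 0 0 1

After press 2 at (0,0):
0 0 1 1
1 1 0 0
1 0 0 0
0 0 0 1

After press 3 at (3,2):
0 0 1 1
1 1 0 0
1 0 1 0
0 1 1 0

After press 4 at (0,3):
0 0 0 0
1 1 0 1
1 0 1 0
0 1 1 0

After press 5 at (1,0):
1 0 0 0
0 0 0 1
0 0 1 0
0 1 1 0

After press 6 at (1,0):
0 0 0 0
1 1 0 1
1 0 1 0
0 1 1 0

Lights still on: 7

Answer: no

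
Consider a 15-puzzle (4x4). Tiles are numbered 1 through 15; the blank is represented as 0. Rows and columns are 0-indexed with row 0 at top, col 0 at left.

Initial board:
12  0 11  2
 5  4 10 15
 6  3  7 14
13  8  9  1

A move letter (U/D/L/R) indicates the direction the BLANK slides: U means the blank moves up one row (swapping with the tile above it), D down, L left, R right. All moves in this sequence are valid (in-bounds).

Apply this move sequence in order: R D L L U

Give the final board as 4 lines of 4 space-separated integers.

After move 1 (R):
12 11  0  2
 5  4 10 15
 6  3  7 14
13  8  9  1

After move 2 (D):
12 11 10  2
 5  4  0 15
 6  3  7 14
13  8  9  1

After move 3 (L):
12 11 10  2
 5  0  4 15
 6  3  7 14
13  8  9  1

After move 4 (L):
12 11 10  2
 0  5  4 15
 6  3  7 14
13  8  9  1

After move 5 (U):
 0 11 10  2
12  5  4 15
 6  3  7 14
13  8  9  1

Answer:  0 11 10  2
12  5  4 15
 6  3  7 14
13  8  9  1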